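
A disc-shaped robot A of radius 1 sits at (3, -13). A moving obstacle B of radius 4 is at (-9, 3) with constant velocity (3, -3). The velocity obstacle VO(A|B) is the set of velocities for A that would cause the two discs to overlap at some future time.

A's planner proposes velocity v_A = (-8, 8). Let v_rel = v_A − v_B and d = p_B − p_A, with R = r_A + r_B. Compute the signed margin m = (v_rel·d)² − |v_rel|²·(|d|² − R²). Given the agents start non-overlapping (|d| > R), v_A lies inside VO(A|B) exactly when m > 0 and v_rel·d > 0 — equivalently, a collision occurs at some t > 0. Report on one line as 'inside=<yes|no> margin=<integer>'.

d = (-12, 16),  |d|² = 400;  R = 1+4 = 5,  c = 400−5² = 375
v_rel = (-11, 11),  |v_rel|² = 242;  v_rel·d = (-11)·(-12) + (11)·(16) = 308
242·t² − 616·t + 375 = 0  ⇒  m = 308² − 242·375 = 4114
m = 4114 > 0,  v_rel·d = 308 > 0  ⇒  inside

inside=yes margin=4114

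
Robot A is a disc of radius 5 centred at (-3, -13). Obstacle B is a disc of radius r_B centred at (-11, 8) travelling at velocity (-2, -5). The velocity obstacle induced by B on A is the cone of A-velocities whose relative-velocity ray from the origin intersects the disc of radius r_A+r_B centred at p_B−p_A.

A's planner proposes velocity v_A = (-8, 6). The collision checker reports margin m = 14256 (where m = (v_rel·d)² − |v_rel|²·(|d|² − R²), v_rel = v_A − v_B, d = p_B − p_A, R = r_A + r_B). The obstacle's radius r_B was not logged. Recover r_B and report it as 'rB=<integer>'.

m = 14256
d = (-8, 21);  v_rel = (-6, 11),  |v_rel|² = 157
v_rel×d = (-6)·(21) − (11)·(-8) = -38
since m = R²·157 − (-38)²:  R² = (1444 + 14256) / 157 = 100
R = √100 = 10  ⇒  r_B = 10 − 5 = 5

rB=5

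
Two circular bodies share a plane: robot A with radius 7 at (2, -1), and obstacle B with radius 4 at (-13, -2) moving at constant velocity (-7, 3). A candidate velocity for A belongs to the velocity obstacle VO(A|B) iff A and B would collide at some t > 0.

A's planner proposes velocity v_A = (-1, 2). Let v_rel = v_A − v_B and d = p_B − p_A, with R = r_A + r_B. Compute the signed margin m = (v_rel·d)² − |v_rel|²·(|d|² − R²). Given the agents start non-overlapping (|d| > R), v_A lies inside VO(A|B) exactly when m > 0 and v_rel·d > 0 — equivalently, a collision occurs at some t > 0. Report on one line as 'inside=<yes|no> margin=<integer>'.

d = (-15, -1),  |d|² = 226;  R = 7+4 = 11,  c = 226−11² = 105
v_rel = (6, -1),  |v_rel|² = 37;  v_rel·d = (6)·(-15) + (-1)·(-1) = -89
37·t² + 178·t + 105 = 0  ⇒  m = (-89)² − 37·105 = 4036
m = 4036 > 0,  v_rel·d = -89 < 0  ⇒  outside

inside=no margin=4036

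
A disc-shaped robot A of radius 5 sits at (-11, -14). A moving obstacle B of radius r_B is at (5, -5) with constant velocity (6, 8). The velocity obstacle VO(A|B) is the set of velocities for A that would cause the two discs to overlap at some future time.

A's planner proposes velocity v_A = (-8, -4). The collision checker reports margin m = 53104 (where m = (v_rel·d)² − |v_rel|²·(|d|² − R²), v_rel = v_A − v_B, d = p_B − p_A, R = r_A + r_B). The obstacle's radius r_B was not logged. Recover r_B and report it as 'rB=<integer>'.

m = 53104
d = (16, 9);  v_rel = (-14, -12),  |v_rel|² = 340
v_rel×d = (-14)·(9) − (-12)·(16) = 66
since m = R²·340 − 66²:  R² = (4356 + 53104) / 340 = 169
R = √169 = 13  ⇒  r_B = 13 − 5 = 8

rB=8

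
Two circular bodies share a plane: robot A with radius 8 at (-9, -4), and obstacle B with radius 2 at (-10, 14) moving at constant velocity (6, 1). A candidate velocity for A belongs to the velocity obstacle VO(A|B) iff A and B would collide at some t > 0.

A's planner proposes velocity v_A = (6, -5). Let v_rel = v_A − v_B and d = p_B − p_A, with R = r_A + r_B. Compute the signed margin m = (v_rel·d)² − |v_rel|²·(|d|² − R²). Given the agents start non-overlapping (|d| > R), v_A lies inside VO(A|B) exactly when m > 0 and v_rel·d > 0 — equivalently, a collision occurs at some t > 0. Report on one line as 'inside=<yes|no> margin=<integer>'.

d = (-1, 18),  |d|² = 325;  R = 8+2 = 10,  c = 325−10² = 225
v_rel = (0, -6),  |v_rel|² = 36;  v_rel·d = (0)·(-1) + (-6)·(18) = -108
36·t² + 216·t + 225 = 0  ⇒  m = (-108)² − 36·225 = 3564
m = 3564 > 0,  v_rel·d = -108 < 0  ⇒  outside

inside=no margin=3564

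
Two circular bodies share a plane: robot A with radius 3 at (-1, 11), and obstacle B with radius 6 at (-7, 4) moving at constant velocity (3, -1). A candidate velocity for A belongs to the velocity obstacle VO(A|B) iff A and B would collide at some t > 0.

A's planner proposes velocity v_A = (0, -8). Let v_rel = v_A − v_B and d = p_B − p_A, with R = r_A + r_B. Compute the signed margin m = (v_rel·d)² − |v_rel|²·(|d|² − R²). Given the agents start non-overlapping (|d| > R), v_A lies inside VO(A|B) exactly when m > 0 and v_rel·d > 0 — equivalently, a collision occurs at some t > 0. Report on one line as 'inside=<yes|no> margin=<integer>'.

d = (-6, -7),  |d|² = 85;  R = 3+6 = 9,  c = 85−9² = 4
v_rel = (-3, -7),  |v_rel|² = 58;  v_rel·d = (-3)·(-6) + (-7)·(-7) = 67
58·t² − 134·t + 4 = 0  ⇒  m = 67² − 58·4 = 4257
m = 4257 > 0,  v_rel·d = 67 > 0  ⇒  inside

inside=yes margin=4257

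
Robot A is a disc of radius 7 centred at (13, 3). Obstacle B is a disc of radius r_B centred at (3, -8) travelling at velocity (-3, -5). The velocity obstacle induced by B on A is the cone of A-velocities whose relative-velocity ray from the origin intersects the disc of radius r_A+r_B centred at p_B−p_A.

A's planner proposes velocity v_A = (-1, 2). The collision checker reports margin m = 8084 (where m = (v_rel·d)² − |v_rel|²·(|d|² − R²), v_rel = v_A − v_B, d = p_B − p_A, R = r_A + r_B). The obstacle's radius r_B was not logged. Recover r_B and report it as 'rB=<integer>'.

m = 8084
d = (-10, -11);  v_rel = (2, 7),  |v_rel|² = 53
v_rel×d = (2)·(-11) − (7)·(-10) = 48
since m = R²·53 − 48²:  R² = (2304 + 8084) / 53 = 196
R = √196 = 14  ⇒  r_B = 14 − 7 = 7

rB=7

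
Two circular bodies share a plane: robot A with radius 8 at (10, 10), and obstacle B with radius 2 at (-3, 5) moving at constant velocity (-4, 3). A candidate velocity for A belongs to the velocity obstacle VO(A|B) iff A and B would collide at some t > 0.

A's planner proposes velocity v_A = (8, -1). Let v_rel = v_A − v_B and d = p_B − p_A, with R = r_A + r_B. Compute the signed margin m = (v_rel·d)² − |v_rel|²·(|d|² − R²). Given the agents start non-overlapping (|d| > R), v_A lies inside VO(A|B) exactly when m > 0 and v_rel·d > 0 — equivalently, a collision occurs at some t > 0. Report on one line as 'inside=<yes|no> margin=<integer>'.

d = (-13, -5),  |d|² = 194;  R = 8+2 = 10,  c = 194−10² = 94
v_rel = (12, -4),  |v_rel|² = 160;  v_rel·d = (12)·(-13) + (-4)·(-5) = -136
160·t² + 272·t + 94 = 0  ⇒  m = (-136)² − 160·94 = 3456
m = 3456 > 0,  v_rel·d = -136 < 0  ⇒  outside

inside=no margin=3456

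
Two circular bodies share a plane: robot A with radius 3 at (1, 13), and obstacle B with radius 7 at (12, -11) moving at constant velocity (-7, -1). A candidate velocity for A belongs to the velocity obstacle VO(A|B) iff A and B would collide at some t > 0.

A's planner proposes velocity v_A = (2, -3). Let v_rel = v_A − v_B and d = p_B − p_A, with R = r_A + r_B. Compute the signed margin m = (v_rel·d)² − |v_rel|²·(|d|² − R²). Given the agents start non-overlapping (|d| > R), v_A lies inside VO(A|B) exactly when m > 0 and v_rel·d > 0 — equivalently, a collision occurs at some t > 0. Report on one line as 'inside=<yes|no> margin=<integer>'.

d = (11, -24),  |d|² = 697;  R = 3+7 = 10,  c = 697−10² = 597
v_rel = (9, -2),  |v_rel|² = 85;  v_rel·d = (9)·(11) + (-2)·(-24) = 147
85·t² − 294·t + 597 = 0  ⇒  m = 147² − 85·597 = -29136
m = -29136 < 0,  v_rel·d = 147 > 0  ⇒  outside

inside=no margin=-29136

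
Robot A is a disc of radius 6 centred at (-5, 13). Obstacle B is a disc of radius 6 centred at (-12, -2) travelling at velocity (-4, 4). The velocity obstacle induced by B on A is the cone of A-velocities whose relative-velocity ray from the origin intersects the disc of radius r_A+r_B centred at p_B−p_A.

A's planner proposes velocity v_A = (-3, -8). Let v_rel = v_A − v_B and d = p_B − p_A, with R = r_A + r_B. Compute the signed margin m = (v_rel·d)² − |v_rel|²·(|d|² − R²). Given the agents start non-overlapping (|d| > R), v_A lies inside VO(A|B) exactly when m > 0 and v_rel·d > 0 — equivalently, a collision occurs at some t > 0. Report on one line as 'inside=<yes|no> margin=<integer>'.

d = (-7, -15),  |d|² = 274;  R = 6+6 = 12,  c = 274−12² = 130
v_rel = (1, -12),  |v_rel|² = 145;  v_rel·d = (1)·(-7) + (-12)·(-15) = 173
145·t² − 346·t + 130 = 0  ⇒  m = 173² − 145·130 = 11079
m = 11079 > 0,  v_rel·d = 173 > 0  ⇒  inside

inside=yes margin=11079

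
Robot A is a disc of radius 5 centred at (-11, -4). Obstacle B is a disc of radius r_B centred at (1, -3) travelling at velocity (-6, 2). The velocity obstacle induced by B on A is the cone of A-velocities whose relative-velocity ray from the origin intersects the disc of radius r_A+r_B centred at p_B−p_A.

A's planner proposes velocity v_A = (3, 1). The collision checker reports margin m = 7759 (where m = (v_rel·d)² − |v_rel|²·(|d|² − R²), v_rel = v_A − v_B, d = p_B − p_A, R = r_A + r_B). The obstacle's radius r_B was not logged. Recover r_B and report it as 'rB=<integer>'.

m = 7759
d = (12, 1);  v_rel = (9, -1),  |v_rel|² = 82
v_rel×d = (9)·(1) − (-1)·(12) = 21
since m = R²·82 − 21²:  R² = (441 + 7759) / 82 = 100
R = √100 = 10  ⇒  r_B = 10 − 5 = 5

rB=5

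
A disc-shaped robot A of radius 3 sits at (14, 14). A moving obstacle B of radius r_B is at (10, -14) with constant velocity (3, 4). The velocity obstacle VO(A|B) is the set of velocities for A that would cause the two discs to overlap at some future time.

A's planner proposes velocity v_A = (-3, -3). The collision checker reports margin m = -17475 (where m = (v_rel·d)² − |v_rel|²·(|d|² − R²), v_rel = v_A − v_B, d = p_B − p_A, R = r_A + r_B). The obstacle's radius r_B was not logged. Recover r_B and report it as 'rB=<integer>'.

m = -17475
d = (-4, -28);  v_rel = (-6, -7),  |v_rel|² = 85
v_rel×d = (-6)·(-28) − (-7)·(-4) = 140
since m = R²·85 − 140²:  R² = (19600 + -17475) / 85 = 25
R = √25 = 5  ⇒  r_B = 5 − 3 = 2

rB=2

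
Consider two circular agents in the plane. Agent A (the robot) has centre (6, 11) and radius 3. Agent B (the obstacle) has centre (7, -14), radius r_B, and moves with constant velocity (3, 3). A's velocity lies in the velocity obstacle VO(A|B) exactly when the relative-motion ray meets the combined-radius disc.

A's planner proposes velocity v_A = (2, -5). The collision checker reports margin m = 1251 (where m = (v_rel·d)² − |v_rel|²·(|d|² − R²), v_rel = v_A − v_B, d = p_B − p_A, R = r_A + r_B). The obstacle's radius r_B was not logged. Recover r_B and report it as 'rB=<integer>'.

m = 1251
d = (1, -25);  v_rel = (-1, -8),  |v_rel|² = 65
v_rel×d = (-1)·(-25) − (-8)·(1) = 33
since m = R²·65 − 33²:  R² = (1089 + 1251) / 65 = 36
R = √36 = 6  ⇒  r_B = 6 − 3 = 3

rB=3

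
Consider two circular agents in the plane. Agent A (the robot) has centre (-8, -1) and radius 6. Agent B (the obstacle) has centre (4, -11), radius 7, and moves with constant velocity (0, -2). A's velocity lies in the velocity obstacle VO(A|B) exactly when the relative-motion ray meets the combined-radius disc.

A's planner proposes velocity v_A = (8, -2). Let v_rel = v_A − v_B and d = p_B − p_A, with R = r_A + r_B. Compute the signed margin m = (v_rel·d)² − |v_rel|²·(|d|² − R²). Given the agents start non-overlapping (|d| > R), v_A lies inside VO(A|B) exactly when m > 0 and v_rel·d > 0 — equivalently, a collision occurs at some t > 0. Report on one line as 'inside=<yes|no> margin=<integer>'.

d = (12, -10),  |d|² = 244;  R = 6+7 = 13,  c = 244−13² = 75
v_rel = (8, 0),  |v_rel|² = 64;  v_rel·d = (8)·(12) + (0)·(-10) = 96
64·t² − 192·t + 75 = 0  ⇒  m = 96² − 64·75 = 4416
m = 4416 > 0,  v_rel·d = 96 > 0  ⇒  inside

inside=yes margin=4416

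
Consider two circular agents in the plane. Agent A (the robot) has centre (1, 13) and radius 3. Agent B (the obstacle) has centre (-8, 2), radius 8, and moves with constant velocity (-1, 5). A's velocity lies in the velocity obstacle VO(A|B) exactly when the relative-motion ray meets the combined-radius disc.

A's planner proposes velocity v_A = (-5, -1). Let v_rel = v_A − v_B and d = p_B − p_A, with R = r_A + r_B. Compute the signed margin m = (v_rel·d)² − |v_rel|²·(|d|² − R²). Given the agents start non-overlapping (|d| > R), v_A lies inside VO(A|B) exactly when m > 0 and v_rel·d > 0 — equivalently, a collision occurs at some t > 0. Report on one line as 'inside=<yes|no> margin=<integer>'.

d = (-9, -11),  |d|² = 202;  R = 3+8 = 11,  c = 202−11² = 81
v_rel = (-4, -6),  |v_rel|² = 52;  v_rel·d = (-4)·(-9) + (-6)·(-11) = 102
52·t² − 204·t + 81 = 0  ⇒  m = 102² − 52·81 = 6192
m = 6192 > 0,  v_rel·d = 102 > 0  ⇒  inside

inside=yes margin=6192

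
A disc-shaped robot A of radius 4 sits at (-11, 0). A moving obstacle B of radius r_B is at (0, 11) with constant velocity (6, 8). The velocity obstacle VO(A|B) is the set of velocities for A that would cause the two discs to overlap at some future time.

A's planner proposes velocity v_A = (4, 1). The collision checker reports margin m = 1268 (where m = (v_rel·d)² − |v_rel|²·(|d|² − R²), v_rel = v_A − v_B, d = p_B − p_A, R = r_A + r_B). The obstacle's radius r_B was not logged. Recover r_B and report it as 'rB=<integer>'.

m = 1268
d = (11, 11);  v_rel = (-2, -7),  |v_rel|² = 53
v_rel×d = (-2)·(11) − (-7)·(11) = 55
since m = R²·53 − 55²:  R² = (3025 + 1268) / 53 = 81
R = √81 = 9  ⇒  r_B = 9 − 4 = 5

rB=5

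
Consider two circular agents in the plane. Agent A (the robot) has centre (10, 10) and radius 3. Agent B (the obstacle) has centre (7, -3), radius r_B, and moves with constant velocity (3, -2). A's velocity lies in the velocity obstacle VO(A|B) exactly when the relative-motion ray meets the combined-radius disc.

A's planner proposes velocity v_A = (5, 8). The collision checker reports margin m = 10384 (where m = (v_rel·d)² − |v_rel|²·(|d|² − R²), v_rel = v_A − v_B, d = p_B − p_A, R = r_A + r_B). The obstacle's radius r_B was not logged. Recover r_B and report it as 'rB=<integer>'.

m = 10384
d = (-3, -13);  v_rel = (2, 10),  |v_rel|² = 104
v_rel×d = (2)·(-13) − (10)·(-3) = 4
since m = R²·104 − 4²:  R² = (16 + 10384) / 104 = 100
R = √100 = 10  ⇒  r_B = 10 − 3 = 7

rB=7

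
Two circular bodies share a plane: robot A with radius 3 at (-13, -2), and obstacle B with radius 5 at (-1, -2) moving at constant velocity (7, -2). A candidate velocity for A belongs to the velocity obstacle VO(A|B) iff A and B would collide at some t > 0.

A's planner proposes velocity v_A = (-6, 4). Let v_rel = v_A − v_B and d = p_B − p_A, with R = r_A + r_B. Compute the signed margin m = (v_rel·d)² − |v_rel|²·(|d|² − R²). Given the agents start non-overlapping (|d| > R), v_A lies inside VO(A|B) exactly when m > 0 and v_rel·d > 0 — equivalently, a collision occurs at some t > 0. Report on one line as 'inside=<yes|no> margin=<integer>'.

d = (12, 0),  |d|² = 144;  R = 3+5 = 8,  c = 144−8² = 80
v_rel = (-13, 6),  |v_rel|² = 205;  v_rel·d = (-13)·(12) + (6)·(0) = -156
205·t² + 312·t + 80 = 0  ⇒  m = (-156)² − 205·80 = 7936
m = 7936 > 0,  v_rel·d = -156 < 0  ⇒  outside

inside=no margin=7936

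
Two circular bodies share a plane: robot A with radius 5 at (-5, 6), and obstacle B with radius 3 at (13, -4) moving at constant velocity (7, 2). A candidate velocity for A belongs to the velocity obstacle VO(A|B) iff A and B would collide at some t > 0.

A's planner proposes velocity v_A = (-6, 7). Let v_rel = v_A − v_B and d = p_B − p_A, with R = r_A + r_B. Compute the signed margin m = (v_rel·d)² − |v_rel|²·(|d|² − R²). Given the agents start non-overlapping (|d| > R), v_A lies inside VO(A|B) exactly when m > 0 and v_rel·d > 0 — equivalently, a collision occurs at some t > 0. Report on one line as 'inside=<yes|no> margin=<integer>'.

d = (18, -10),  |d|² = 424;  R = 5+3 = 8,  c = 424−8² = 360
v_rel = (-13, 5),  |v_rel|² = 194;  v_rel·d = (-13)·(18) + (5)·(-10) = -284
194·t² + 568·t + 360 = 0  ⇒  m = (-284)² − 194·360 = 10816
m = 10816 > 0,  v_rel·d = -284 < 0  ⇒  outside

inside=no margin=10816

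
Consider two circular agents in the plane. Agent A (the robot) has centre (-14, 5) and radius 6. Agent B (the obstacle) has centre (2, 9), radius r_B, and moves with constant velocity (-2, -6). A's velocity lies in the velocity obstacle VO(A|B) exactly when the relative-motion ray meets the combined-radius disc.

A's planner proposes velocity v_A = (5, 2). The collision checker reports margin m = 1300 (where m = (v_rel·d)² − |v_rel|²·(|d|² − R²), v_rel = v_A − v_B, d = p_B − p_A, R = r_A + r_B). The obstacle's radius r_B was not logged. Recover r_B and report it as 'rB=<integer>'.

m = 1300
d = (16, 4);  v_rel = (7, 8),  |v_rel|² = 113
v_rel×d = (7)·(4) − (8)·(16) = -100
since m = R²·113 − (-100)²:  R² = (10000 + 1300) / 113 = 100
R = √100 = 10  ⇒  r_B = 10 − 6 = 4

rB=4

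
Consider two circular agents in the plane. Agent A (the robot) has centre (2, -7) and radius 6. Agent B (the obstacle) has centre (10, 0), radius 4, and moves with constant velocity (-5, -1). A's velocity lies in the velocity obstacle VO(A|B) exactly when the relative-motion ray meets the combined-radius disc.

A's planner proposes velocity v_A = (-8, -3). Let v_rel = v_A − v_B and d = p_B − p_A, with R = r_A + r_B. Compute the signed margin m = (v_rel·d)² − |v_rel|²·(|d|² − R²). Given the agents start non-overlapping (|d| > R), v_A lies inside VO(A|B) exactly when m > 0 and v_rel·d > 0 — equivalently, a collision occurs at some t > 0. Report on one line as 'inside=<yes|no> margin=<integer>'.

d = (8, 7),  |d|² = 113;  R = 6+4 = 10,  c = 113−10² = 13
v_rel = (-3, -2),  |v_rel|² = 13;  v_rel·d = (-3)·(8) + (-2)·(7) = -38
13·t² + 76·t + 13 = 0  ⇒  m = (-38)² − 13·13 = 1275
m = 1275 > 0,  v_rel·d = -38 < 0  ⇒  outside

inside=no margin=1275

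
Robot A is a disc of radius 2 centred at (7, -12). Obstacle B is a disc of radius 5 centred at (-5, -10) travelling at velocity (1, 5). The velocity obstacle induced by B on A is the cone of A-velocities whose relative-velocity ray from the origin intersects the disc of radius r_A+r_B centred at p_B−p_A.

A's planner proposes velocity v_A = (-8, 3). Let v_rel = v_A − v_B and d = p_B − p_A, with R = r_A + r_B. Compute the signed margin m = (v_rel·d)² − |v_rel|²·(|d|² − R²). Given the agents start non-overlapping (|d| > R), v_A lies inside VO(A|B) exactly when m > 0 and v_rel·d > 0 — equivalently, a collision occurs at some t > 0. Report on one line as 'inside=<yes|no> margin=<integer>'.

d = (-12, 2),  |d|² = 148;  R = 2+5 = 7,  c = 148−7² = 99
v_rel = (-9, -2),  |v_rel|² = 85;  v_rel·d = (-9)·(-12) + (-2)·(2) = 104
85·t² − 208·t + 99 = 0  ⇒  m = 104² − 85·99 = 2401
m = 2401 > 0,  v_rel·d = 104 > 0  ⇒  inside

inside=yes margin=2401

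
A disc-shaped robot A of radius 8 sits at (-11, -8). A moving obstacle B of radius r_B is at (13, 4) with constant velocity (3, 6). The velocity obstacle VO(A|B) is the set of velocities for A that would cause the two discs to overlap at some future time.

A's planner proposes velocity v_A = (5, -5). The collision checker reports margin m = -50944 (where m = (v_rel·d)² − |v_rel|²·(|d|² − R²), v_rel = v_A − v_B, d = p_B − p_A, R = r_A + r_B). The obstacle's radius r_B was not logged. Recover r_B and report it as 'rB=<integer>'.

m = -50944
d = (24, 12);  v_rel = (2, -11),  |v_rel|² = 125
v_rel×d = (2)·(12) − (-11)·(24) = 288
since m = R²·125 − 288²:  R² = (82944 + -50944) / 125 = 256
R = √256 = 16  ⇒  r_B = 16 − 8 = 8

rB=8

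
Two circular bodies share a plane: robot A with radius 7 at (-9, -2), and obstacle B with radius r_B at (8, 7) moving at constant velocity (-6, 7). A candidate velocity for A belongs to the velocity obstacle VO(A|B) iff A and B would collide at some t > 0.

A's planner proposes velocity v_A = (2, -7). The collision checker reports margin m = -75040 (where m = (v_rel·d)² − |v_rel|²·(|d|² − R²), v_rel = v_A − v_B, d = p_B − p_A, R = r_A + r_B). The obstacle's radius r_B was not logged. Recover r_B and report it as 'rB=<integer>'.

m = -75040
d = (17, 9);  v_rel = (8, -14),  |v_rel|² = 260
v_rel×d = (8)·(9) − (-14)·(17) = 310
since m = R²·260 − 310²:  R² = (96100 + -75040) / 260 = 81
R = √81 = 9  ⇒  r_B = 9 − 7 = 2

rB=2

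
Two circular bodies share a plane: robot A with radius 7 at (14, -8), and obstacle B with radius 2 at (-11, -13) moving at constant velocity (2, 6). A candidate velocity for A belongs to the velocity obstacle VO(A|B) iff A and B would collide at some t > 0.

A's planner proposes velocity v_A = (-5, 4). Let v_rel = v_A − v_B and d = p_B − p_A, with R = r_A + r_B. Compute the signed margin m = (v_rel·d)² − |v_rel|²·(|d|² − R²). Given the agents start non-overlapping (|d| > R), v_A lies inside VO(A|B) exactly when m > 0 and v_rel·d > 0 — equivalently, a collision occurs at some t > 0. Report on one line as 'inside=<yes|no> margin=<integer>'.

d = (-25, -5),  |d|² = 650;  R = 7+2 = 9,  c = 650−9² = 569
v_rel = (-7, -2),  |v_rel|² = 53;  v_rel·d = (-7)·(-25) + (-2)·(-5) = 185
53·t² − 370·t + 569 = 0  ⇒  m = 185² − 53·569 = 4068
m = 4068 > 0,  v_rel·d = 185 > 0  ⇒  inside

inside=yes margin=4068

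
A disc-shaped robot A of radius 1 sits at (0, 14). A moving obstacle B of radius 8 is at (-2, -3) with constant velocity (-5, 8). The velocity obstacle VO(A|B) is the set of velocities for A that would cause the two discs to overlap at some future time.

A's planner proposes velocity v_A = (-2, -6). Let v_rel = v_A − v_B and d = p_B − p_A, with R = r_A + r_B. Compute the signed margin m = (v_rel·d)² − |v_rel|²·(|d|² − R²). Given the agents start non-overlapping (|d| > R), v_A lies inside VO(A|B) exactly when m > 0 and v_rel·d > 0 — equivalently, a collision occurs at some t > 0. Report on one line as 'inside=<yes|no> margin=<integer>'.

d = (-2, -17),  |d|² = 293;  R = 1+8 = 9,  c = 293−9² = 212
v_rel = (3, -14),  |v_rel|² = 205;  v_rel·d = (3)·(-2) + (-14)·(-17) = 232
205·t² − 464·t + 212 = 0  ⇒  m = 232² − 205·212 = 10364
m = 10364 > 0,  v_rel·d = 232 > 0  ⇒  inside

inside=yes margin=10364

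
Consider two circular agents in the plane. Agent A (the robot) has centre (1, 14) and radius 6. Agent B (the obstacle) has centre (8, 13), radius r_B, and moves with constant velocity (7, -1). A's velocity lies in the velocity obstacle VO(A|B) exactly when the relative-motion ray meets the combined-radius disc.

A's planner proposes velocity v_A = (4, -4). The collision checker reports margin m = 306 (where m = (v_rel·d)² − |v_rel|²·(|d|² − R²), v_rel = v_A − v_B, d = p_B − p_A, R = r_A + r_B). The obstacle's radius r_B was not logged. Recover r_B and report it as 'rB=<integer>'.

m = 306
d = (7, -1);  v_rel = (-3, -3),  |v_rel|² = 18
v_rel×d = (-3)·(-1) − (-3)·(7) = 24
since m = R²·18 − 24²:  R² = (576 + 306) / 18 = 49
R = √49 = 7  ⇒  r_B = 7 − 6 = 1

rB=1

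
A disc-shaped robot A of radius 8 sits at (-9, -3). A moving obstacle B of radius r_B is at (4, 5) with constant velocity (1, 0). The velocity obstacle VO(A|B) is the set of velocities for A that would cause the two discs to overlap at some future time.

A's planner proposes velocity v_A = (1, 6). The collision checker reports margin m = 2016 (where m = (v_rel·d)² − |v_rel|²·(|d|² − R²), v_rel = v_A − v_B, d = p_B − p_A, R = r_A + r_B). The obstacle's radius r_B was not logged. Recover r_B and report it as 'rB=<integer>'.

m = 2016
d = (13, 8);  v_rel = (0, 6),  |v_rel|² = 36
v_rel×d = (0)·(8) − (6)·(13) = -78
since m = R²·36 − (-78)²:  R² = (6084 + 2016) / 36 = 225
R = √225 = 15  ⇒  r_B = 15 − 8 = 7

rB=7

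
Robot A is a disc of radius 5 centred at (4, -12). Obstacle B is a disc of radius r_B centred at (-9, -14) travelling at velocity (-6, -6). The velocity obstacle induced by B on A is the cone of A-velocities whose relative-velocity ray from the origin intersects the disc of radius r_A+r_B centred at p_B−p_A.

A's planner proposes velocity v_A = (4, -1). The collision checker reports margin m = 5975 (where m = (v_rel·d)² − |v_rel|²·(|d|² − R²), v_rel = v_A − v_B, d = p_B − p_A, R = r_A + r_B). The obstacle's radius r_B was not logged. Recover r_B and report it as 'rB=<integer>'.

m = 5975
d = (-13, -2);  v_rel = (10, 5),  |v_rel|² = 125
v_rel×d = (10)·(-2) − (5)·(-13) = 45
since m = R²·125 − 45²:  R² = (2025 + 5975) / 125 = 64
R = √64 = 8  ⇒  r_B = 8 − 5 = 3

rB=3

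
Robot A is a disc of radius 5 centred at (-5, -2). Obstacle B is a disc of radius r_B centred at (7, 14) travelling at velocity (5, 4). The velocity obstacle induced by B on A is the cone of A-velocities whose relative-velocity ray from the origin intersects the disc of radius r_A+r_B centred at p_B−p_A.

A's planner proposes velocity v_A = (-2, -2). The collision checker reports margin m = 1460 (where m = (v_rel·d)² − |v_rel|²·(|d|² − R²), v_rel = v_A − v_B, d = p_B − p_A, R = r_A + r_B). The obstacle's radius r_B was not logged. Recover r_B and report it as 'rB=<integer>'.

m = 1460
d = (12, 16);  v_rel = (-7, -6),  |v_rel|² = 85
v_rel×d = (-7)·(16) − (-6)·(12) = -40
since m = R²·85 − (-40)²:  R² = (1600 + 1460) / 85 = 36
R = √36 = 6  ⇒  r_B = 6 − 5 = 1

rB=1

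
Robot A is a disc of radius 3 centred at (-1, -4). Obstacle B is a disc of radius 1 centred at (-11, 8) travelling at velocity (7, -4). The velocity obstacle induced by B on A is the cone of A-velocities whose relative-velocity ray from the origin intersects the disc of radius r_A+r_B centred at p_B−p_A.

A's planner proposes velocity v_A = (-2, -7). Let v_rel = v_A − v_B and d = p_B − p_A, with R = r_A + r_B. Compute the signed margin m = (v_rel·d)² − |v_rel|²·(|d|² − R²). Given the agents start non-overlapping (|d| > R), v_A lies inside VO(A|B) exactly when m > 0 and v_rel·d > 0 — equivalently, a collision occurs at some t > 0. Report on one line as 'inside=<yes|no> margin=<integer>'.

d = (-10, 12),  |d|² = 244;  R = 3+1 = 4,  c = 244−4² = 228
v_rel = (-9, -3),  |v_rel|² = 90;  v_rel·d = (-9)·(-10) + (-3)·(12) = 54
90·t² − 108·t + 228 = 0  ⇒  m = 54² − 90·228 = -17604
m = -17604 < 0,  v_rel·d = 54 > 0  ⇒  outside

inside=no margin=-17604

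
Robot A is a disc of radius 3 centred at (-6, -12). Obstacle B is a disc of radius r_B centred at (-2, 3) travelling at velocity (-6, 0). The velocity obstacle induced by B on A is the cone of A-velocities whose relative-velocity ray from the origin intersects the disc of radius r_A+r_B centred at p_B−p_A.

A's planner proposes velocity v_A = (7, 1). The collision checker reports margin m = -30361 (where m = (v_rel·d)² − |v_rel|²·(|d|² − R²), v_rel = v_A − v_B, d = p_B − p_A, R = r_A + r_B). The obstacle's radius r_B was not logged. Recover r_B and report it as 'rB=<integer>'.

m = -30361
d = (4, 15);  v_rel = (13, 1),  |v_rel|² = 170
v_rel×d = (13)·(15) − (1)·(4) = 191
since m = R²·170 − 191²:  R² = (36481 + -30361) / 170 = 36
R = √36 = 6  ⇒  r_B = 6 − 3 = 3

rB=3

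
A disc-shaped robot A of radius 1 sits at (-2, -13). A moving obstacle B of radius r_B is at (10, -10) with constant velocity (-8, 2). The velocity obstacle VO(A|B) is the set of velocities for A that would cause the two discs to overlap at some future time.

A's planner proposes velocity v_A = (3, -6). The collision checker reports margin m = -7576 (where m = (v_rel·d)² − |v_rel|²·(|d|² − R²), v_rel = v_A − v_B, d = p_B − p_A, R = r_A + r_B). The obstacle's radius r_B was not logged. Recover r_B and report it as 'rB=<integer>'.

m = -7576
d = (12, 3);  v_rel = (11, -8),  |v_rel|² = 185
v_rel×d = (11)·(3) − (-8)·(12) = 129
since m = R²·185 − 129²:  R² = (16641 + -7576) / 185 = 49
R = √49 = 7  ⇒  r_B = 7 − 1 = 6

rB=6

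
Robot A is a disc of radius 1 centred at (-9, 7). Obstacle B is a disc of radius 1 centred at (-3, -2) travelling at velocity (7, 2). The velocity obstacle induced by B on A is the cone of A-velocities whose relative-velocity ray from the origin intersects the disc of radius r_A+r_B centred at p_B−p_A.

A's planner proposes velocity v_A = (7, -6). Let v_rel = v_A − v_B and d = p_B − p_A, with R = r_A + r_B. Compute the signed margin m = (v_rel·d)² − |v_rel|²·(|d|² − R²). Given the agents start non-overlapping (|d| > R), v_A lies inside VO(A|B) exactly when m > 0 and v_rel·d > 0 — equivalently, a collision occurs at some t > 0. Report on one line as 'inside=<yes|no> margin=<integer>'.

d = (6, -9),  |d|² = 117;  R = 1+1 = 2,  c = 117−2² = 113
v_rel = (0, -8),  |v_rel|² = 64;  v_rel·d = (0)·(6) + (-8)·(-9) = 72
64·t² − 144·t + 113 = 0  ⇒  m = 72² − 64·113 = -2048
m = -2048 < 0,  v_rel·d = 72 > 0  ⇒  outside

inside=no margin=-2048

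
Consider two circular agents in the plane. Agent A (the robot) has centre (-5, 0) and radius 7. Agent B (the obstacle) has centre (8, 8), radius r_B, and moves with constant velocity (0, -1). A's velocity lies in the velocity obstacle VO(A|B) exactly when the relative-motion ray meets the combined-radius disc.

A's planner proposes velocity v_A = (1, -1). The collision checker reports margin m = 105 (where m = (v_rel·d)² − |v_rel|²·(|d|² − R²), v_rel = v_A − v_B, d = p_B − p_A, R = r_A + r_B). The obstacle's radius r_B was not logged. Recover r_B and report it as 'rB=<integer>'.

m = 105
d = (13, 8);  v_rel = (1, 0),  |v_rel|² = 1
v_rel×d = (1)·(8) − (0)·(13) = 8
since m = R²·1 − 8²:  R² = (64 + 105) / 1 = 169
R = √169 = 13  ⇒  r_B = 13 − 7 = 6

rB=6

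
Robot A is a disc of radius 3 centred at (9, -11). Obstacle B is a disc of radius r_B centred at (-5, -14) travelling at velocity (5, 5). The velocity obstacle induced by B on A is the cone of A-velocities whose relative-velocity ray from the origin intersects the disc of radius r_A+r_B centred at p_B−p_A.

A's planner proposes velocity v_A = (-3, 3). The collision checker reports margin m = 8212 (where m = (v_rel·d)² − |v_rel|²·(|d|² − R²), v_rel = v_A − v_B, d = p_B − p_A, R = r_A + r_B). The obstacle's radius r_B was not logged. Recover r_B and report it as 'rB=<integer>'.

m = 8212
d = (-14, -3);  v_rel = (-8, -2),  |v_rel|² = 68
v_rel×d = (-8)·(-3) − (-2)·(-14) = -4
since m = R²·68 − (-4)²:  R² = (16 + 8212) / 68 = 121
R = √121 = 11  ⇒  r_B = 11 − 3 = 8

rB=8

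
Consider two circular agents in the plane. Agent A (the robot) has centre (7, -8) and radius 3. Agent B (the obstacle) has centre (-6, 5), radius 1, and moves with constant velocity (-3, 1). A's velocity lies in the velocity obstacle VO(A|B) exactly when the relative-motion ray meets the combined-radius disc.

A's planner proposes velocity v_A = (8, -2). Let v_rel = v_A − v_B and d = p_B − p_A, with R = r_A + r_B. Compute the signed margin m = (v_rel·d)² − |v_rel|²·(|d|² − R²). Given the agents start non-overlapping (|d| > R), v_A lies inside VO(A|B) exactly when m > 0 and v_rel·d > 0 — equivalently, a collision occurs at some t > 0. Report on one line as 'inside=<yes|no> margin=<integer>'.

d = (-13, 13),  |d|² = 338;  R = 3+1 = 4,  c = 338−4² = 322
v_rel = (11, -3),  |v_rel|² = 130;  v_rel·d = (11)·(-13) + (-3)·(13) = -182
130·t² + 364·t + 322 = 0  ⇒  m = (-182)² − 130·322 = -8736
m = -8736 < 0,  v_rel·d = -182 < 0  ⇒  outside

inside=no margin=-8736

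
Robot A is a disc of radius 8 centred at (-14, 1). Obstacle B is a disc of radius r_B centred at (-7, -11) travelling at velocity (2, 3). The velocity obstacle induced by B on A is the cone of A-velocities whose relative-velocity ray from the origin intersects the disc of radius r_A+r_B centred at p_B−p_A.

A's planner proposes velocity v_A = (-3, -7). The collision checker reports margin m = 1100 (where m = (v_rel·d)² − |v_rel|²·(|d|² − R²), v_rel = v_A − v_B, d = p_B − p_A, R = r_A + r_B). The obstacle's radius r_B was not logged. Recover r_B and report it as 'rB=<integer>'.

m = 1100
d = (7, -12);  v_rel = (-5, -10),  |v_rel|² = 125
v_rel×d = (-5)·(-12) − (-10)·(7) = 130
since m = R²·125 − 130²:  R² = (16900 + 1100) / 125 = 144
R = √144 = 12  ⇒  r_B = 12 − 8 = 4

rB=4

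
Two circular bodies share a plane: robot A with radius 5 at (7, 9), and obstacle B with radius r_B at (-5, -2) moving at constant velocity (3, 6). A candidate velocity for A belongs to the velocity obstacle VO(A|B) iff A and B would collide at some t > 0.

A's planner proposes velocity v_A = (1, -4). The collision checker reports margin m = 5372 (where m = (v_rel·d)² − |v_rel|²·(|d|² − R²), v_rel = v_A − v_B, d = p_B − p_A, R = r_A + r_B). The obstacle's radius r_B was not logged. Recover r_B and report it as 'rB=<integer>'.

m = 5372
d = (-12, -11);  v_rel = (-2, -10),  |v_rel|² = 104
v_rel×d = (-2)·(-11) − (-10)·(-12) = -98
since m = R²·104 − (-98)²:  R² = (9604 + 5372) / 104 = 144
R = √144 = 12  ⇒  r_B = 12 − 5 = 7

rB=7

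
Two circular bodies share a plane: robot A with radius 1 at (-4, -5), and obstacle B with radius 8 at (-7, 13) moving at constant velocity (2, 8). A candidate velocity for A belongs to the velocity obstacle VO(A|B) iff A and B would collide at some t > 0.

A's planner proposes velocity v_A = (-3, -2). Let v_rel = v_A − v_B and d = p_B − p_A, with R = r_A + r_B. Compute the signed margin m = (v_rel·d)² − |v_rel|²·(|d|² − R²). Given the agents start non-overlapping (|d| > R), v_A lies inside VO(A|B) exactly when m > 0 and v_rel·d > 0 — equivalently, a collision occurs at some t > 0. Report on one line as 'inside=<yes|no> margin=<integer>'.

d = (-3, 18),  |d|² = 333;  R = 1+8 = 9,  c = 333−9² = 252
v_rel = (-5, -10),  |v_rel|² = 125;  v_rel·d = (-5)·(-3) + (-10)·(18) = -165
125·t² + 330·t + 252 = 0  ⇒  m = (-165)² − 125·252 = -4275
m = -4275 < 0,  v_rel·d = -165 < 0  ⇒  outside

inside=no margin=-4275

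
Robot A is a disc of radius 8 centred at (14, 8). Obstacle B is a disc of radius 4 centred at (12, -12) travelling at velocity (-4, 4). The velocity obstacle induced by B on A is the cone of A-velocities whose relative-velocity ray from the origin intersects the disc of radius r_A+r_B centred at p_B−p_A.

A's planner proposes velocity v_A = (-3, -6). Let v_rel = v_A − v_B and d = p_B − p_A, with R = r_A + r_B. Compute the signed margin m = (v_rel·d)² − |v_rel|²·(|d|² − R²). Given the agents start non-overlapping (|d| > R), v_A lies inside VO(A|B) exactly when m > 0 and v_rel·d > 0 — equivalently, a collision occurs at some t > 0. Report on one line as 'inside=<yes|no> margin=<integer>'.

d = (-2, -20),  |d|² = 404;  R = 8+4 = 12,  c = 404−12² = 260
v_rel = (1, -10),  |v_rel|² = 101;  v_rel·d = (1)·(-2) + (-10)·(-20) = 198
101·t² − 396·t + 260 = 0  ⇒  m = 198² − 101·260 = 12944
m = 12944 > 0,  v_rel·d = 198 > 0  ⇒  inside

inside=yes margin=12944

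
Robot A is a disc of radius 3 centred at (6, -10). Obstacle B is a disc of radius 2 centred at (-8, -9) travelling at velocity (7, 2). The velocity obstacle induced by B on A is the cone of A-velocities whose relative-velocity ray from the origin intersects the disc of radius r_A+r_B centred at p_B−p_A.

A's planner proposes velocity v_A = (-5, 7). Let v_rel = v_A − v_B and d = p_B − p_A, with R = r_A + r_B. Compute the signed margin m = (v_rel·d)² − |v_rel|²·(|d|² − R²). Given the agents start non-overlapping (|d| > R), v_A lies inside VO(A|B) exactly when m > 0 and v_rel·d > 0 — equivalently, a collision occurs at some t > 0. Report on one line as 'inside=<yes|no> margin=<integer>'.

d = (-14, 1),  |d|² = 197;  R = 3+2 = 5,  c = 197−5² = 172
v_rel = (-12, 5),  |v_rel|² = 169;  v_rel·d = (-12)·(-14) + (5)·(1) = 173
169·t² − 346·t + 172 = 0  ⇒  m = 173² − 169·172 = 861
m = 861 > 0,  v_rel·d = 173 > 0  ⇒  inside

inside=yes margin=861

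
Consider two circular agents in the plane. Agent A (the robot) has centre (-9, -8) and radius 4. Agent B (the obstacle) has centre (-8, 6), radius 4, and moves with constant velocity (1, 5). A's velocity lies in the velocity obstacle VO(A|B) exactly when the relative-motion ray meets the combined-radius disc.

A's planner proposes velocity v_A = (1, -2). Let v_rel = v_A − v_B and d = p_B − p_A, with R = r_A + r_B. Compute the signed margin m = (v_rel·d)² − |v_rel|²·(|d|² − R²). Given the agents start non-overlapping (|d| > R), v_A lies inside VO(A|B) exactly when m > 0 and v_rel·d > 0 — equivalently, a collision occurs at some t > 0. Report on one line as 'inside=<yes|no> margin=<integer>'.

d = (1, 14),  |d|² = 197;  R = 4+4 = 8,  c = 197−8² = 133
v_rel = (0, -7),  |v_rel|² = 49;  v_rel·d = (0)·(1) + (-7)·(14) = -98
49·t² + 196·t + 133 = 0  ⇒  m = (-98)² − 49·133 = 3087
m = 3087 > 0,  v_rel·d = -98 < 0  ⇒  outside

inside=no margin=3087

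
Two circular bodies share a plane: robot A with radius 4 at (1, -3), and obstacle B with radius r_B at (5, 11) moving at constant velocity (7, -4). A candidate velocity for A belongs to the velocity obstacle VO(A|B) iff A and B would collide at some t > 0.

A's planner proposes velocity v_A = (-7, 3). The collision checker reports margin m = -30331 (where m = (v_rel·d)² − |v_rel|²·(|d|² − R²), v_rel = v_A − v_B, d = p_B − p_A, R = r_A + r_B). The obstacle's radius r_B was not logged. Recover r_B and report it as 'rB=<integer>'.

m = -30331
d = (4, 14);  v_rel = (-14, 7),  |v_rel|² = 245
v_rel×d = (-14)·(14) − (7)·(4) = -224
since m = R²·245 − (-224)²:  R² = (50176 + -30331) / 245 = 81
R = √81 = 9  ⇒  r_B = 9 − 4 = 5

rB=5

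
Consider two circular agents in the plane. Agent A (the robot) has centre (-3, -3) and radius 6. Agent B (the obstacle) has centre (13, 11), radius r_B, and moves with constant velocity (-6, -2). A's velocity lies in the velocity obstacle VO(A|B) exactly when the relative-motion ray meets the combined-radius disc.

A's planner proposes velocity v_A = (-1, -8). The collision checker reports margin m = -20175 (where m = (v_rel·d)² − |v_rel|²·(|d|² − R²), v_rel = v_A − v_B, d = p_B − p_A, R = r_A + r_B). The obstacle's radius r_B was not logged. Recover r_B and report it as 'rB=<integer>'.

m = -20175
d = (16, 14);  v_rel = (5, -6),  |v_rel|² = 61
v_rel×d = (5)·(14) − (-6)·(16) = 166
since m = R²·61 − 166²:  R² = (27556 + -20175) / 61 = 121
R = √121 = 11  ⇒  r_B = 11 − 6 = 5

rB=5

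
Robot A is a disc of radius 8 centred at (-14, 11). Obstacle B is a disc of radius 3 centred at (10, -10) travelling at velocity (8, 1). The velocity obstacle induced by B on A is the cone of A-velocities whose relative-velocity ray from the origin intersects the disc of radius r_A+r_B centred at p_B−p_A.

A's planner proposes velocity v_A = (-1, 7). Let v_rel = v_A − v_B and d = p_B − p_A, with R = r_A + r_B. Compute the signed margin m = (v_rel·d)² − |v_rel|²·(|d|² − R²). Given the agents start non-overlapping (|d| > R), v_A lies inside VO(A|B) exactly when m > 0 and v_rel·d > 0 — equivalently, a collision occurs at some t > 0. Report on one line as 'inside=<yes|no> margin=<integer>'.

d = (24, -21),  |d|² = 1017;  R = 8+3 = 11,  c = 1017−11² = 896
v_rel = (-9, 6),  |v_rel|² = 117;  v_rel·d = (-9)·(24) + (6)·(-21) = -342
117·t² + 684·t + 896 = 0  ⇒  m = (-342)² − 117·896 = 12132
m = 12132 > 0,  v_rel·d = -342 < 0  ⇒  outside

inside=no margin=12132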